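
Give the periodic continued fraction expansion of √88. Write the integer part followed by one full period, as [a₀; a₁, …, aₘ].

[9; 2, 1, 1, 1, 2, 18]

a₀ = ⌊√88⌋ = 9.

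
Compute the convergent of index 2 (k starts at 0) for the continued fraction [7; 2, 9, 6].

142/19

Using pₖ = aₖpₖ₋₁ + pₖ₋₂, qₖ = aₖqₖ₋₁ + qₖ₋₂ (with p₋₁=1, p₋₂=0, q₋₁=0, q₋₂=1):
  k=0: a=7, p=7, q=1
  k=1: a=2, p=15, q=2
  k=2: a=9, p=142, q=19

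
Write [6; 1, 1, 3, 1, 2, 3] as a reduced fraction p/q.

551/84

Fold from the inside: start with 3/1.
  2 + 1/3 = 7/3
  1 + 3/7 = 10/7
  3 + 7/10 = 37/10
  1 + 10/37 = 47/37
  1 + 37/47 = 84/47
  6 + 47/84 = 551/84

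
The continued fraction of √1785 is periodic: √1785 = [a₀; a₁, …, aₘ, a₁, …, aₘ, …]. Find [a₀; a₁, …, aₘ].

[42; 4, 84]

a₀ = ⌊√1785⌋ = 42.
With m₀=0, d₀=1 and mₖ₊₁ = dₖaₖ − mₖ, dₖ₊₁ = (n − mₖ₊₁²)/dₖ, aₖ₊₁ = ⌊(a₀+mₖ₊₁)/dₖ₊₁⌋:
  k=1: m=42, d=21, a=4
  k=2: m=42, d=1, a=84
d=1 and a=2a₀=84 at k=2, so the next step gives (m, d) = (42, 21) again — its k=1 value — and the period has length 2.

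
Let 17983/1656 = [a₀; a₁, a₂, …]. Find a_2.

17983 = 10·1656 + 1423   →  a_0 = 10
1656 = 1·1423 + 233   →  a_1 = 1
1423 = 6·233 + 25   →  a_2 = 6

6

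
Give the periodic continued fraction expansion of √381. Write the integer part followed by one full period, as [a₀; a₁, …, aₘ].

[19; 1, 1, 12, 1, 1, 38]

a₀ = ⌊√381⌋ = 19.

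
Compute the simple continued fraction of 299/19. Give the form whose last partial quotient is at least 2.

[15; 1, 2, 1, 4]

299 = 15×19 + 14
19 = 1×14 + 5
14 = 2×5 + 4
5 = 1×4 + 1
4 = 4×1 + 0  (stop)
So 299/19 = [15; 1, 2, 1, 4].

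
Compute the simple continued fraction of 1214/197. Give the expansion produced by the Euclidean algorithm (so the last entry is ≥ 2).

1214 = 6·197 + 32
197 = 6·32 + 5
32 = 6·5 + 2
5 = 2·2 + 1
2 = 2·1 + 0  (stop)
So 1214/197 = [6; 6, 6, 2, 2].

[6; 6, 6, 2, 2]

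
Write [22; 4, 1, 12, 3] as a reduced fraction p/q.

Fold from the inside: start with 3/1.
  12 + 1/3 = 37/3
  1 + 3/37 = 40/37
  4 + 37/40 = 197/40
  22 + 40/197 = 4374/197

4374/197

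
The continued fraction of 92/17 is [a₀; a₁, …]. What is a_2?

2

92 = 5·17 + 7   →  a_0 = 5
17 = 2·7 + 3   →  a_1 = 2
7 = 2·3 + 1   →  a_2 = 2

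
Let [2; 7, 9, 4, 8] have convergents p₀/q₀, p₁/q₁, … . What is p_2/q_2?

Using pₖ = aₖpₖ₋₁ + pₖ₋₂, qₖ = aₖqₖ₋₁ + qₖ₋₂ (with p₋₁=1, p₋₂=0, q₋₁=0, q₋₂=1):
  k=0: a=2, p=2, q=1
  k=1: a=7, p=15, q=7
  k=2: a=9, p=137, q=64

137/64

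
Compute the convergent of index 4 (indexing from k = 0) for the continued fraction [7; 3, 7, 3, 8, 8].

4201/574

Using pₖ = aₖpₖ₋₁ + pₖ₋₂, qₖ = aₖqₖ₋₁ + qₖ₋₂ (with p₋₁=1, p₋₂=0, q₋₁=0, q₋₂=1):
  k=0: a=7, p=7, q=1
  k=1: a=3, p=22, q=3
  k=2: a=7, p=161, q=22
  k=3: a=3, p=505, q=69
  k=4: a=8, p=4201, q=574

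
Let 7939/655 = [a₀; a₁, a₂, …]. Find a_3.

7939 = 12·655 + 79   →  a_0 = 12
655 = 8·79 + 23   →  a_1 = 8
79 = 3·23 + 10   →  a_2 = 3
23 = 2·10 + 3   →  a_3 = 2

2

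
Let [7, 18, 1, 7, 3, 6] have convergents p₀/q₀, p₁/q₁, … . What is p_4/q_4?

3329/472

Using pₖ = aₖpₖ₋₁ + pₖ₋₂, qₖ = aₖqₖ₋₁ + qₖ₋₂ (with p₋₁=1, p₋₂=0, q₋₁=0, q₋₂=1):
  k=0: a=7, p=7, q=1
  k=1: a=18, p=127, q=18
  k=2: a=1, p=134, q=19
  k=3: a=7, p=1065, q=151
  k=4: a=3, p=3329, q=472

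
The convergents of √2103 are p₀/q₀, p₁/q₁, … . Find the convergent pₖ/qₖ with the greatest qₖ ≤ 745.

√2103 = [45; 1, 6, 15, 6, 1, 90, …] (period length 6).
Convergents:
  p_0/q_0 = 45/1
  p_1/q_1 = 46/1
  p_2/q_2 = 321/7
  p_3/q_3 = 4861/106
  p_4/q_4 = 29487/643
  p_5/q_5 = 34348/749
q_4 = 643 ≤ 745 < 749 = q_5, so the answer is 29487/643.

29487/643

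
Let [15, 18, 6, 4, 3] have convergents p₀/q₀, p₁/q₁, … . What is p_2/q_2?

Using pₖ = aₖpₖ₋₁ + pₖ₋₂, qₖ = aₖqₖ₋₁ + qₖ₋₂ (with p₋₁=1, p₋₂=0, q₋₁=0, q₋₂=1):
  k=0: a=15, p=15, q=1
  k=1: a=18, p=271, q=18
  k=2: a=6, p=1641, q=109

1641/109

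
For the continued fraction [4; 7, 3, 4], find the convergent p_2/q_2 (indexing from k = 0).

91/22

Using pₖ = aₖpₖ₋₁ + pₖ₋₂, qₖ = aₖqₖ₋₁ + qₖ₋₂ (with p₋₁=1, p₋₂=0, q₋₁=0, q₋₂=1):
  k=0: a=4, p=4, q=1
  k=1: a=7, p=29, q=7
  k=2: a=3, p=91, q=22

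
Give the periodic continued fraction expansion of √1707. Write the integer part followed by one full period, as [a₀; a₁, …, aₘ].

[41; 3, 6, 41, 6, 3, 82]

a₀ = ⌊√1707⌋ = 41.
With m₀=0, d₀=1 and mₖ₊₁ = dₖaₖ − mₖ, dₖ₊₁ = (n − mₖ₊₁²)/dₖ, aₖ₊₁ = ⌊(a₀+mₖ₊₁)/dₖ₊₁⌋:
  k=1: m=41, d=26, a=3
  k=2: m=37, d=13, a=6
  k=3: m=41, d=2, a=41
  k=4: m=41, d=13, a=6
  k=5: m=37, d=26, a=3
  k=6: m=41, d=1, a=82
d=1 and a=2a₀=82 at k=6, so the next step gives (m, d) = (41, 26) again — its k=1 value — and the period has length 6.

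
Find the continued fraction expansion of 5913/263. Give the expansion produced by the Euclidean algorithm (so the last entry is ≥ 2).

5913 = 22·263 + 127
263 = 2·127 + 9
127 = 14·9 + 1
9 = 9·1 + 0  (stop)
So 5913/263 = [22; 2, 14, 9].

[22; 2, 14, 9]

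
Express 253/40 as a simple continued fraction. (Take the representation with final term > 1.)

[6; 3, 13]

253 = 6×40 + 13
40 = 3×13 + 1
13 = 13×1 + 0  (stop)
So 253/40 = [6; 3, 13].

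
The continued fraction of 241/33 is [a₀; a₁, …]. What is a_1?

3

241 = 7·33 + 10   →  a_0 = 7
33 = 3·10 + 3   →  a_1 = 3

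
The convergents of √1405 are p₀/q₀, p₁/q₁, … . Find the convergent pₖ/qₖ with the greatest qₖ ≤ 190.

2249/60

√1405 = [37; 2, 14, 2, 74, …] (period length 4).
Convergents:
  p_0/q_0 = 37/1
  p_1/q_1 = 75/2
  p_2/q_2 = 1087/29
  p_3/q_3 = 2249/60
  p_4/q_4 = 167513/4469
q_3 = 60 ≤ 190 < 4469 = q_4, so the answer is 2249/60.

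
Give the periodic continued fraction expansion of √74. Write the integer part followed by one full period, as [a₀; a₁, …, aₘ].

a₀ = ⌊√74⌋ = 8.
With m₀=0, d₀=1 and mₖ₊₁ = dₖaₖ − mₖ, dₖ₊₁ = (n − mₖ₊₁²)/dₖ, aₖ₊₁ = ⌊(a₀+mₖ₊₁)/dₖ₊₁⌋:
  k=1: m=8, d=10, a=1
  k=2: m=2, d=7, a=1
  k=3: m=5, d=7, a=1
  k=4: m=2, d=10, a=1
  k=5: m=8, d=1, a=16
d=1 and a=2a₀=16 at k=5, so the next step gives (m, d) = (8, 10) again — its k=1 value — and the period has length 5.

[8; 1, 1, 1, 1, 16]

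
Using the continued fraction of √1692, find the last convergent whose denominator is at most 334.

√1692 = [41; 7, 2, 7, 82, …] (period length 4).
Convergents:
  p_0/q_0 = 41/1
  p_1/q_1 = 288/7
  p_2/q_2 = 617/15
  p_3/q_3 = 4607/112
  p_4/q_4 = 378391/9199
q_3 = 112 ≤ 334 < 9199 = q_4, so the answer is 4607/112.

4607/112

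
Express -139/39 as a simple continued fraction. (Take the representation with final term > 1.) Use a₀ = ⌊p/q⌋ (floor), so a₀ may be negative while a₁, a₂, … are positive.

-139 = -4*39 + 17
39 = 2*17 + 5
17 = 3*5 + 2
5 = 2*2 + 1
2 = 2*1 + 0  (stop)
So -139/39 = [-4; 2, 3, 2, 2].

[-4; 2, 3, 2, 2]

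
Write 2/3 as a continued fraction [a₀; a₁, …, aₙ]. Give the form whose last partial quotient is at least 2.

2 = 0*3 + 2
3 = 1*2 + 1
2 = 2*1 + 0  (stop)
So 2/3 = [0; 1, 2].

[0; 1, 2]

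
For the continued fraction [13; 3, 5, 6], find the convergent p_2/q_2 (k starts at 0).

213/16

Using pₖ = aₖpₖ₋₁ + pₖ₋₂, qₖ = aₖqₖ₋₁ + qₖ₋₂ (with p₋₁=1, p₋₂=0, q₋₁=0, q₋₂=1):
  k=0: a=13, p=13, q=1
  k=1: a=3, p=40, q=3
  k=2: a=5, p=213, q=16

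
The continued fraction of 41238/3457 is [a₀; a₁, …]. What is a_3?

18

41238 = 11·3457 + 3211   →  a_0 = 11
3457 = 1·3211 + 246   →  a_1 = 1
3211 = 13·246 + 13   →  a_2 = 13
246 = 18·13 + 12   →  a_3 = 18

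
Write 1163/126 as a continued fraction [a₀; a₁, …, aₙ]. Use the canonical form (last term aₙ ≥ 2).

[9; 4, 2, 1, 9]

1163 = 9×126 + 29
126 = 4×29 + 10
29 = 2×10 + 9
10 = 1×9 + 1
9 = 9×1 + 0  (stop)
So 1163/126 = [9; 4, 2, 1, 9].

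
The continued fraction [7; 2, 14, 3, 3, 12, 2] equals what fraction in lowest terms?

Using pₖ = aₖpₖ₋₁ + pₖ₋₂ and qₖ = aₖqₖ₋₁ + qₖ₋₂:
  k=0: a=7, p=7, q=1
  k=1: a=2, p=15, q=2
  k=2: a=14, p=217, q=29
  k=3: a=3, p=666, q=89
  k=4: a=3, p=2215, q=296
  k=5: a=12, p=27246, q=3641
  k=6: a=2, p=56707, q=7578

56707/7578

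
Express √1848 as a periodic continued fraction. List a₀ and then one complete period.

[42; 1, 84]

a₀ = ⌊√1848⌋ = 42.
With m₀=0, d₀=1 and mₖ₊₁ = dₖaₖ − mₖ, dₖ₊₁ = (n − mₖ₊₁²)/dₖ, aₖ₊₁ = ⌊(a₀+mₖ₊₁)/dₖ₊₁⌋:
  k=1: m=42, d=84, a=1
  k=2: m=42, d=1, a=84
d=1 and a=2a₀=84 at k=2, so the next step gives (m, d) = (42, 84) again — its k=1 value — and the period has length 2.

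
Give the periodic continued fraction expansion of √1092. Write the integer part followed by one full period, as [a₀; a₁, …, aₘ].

a₀ = ⌊√1092⌋ = 33.

[33; 22, 66]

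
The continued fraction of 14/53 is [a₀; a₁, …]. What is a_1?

3

14 = 0·53 + 14   →  a_0 = 0
53 = 3·14 + 11   →  a_1 = 3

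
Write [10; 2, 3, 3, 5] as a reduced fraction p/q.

Using pₖ = aₖpₖ₋₁ + pₖ₋₂ and qₖ = aₖqₖ₋₁ + qₖ₋₂:
  k=0: a=10, p=10, q=1
  k=1: a=2, p=21, q=2
  k=2: a=3, p=73, q=7
  k=3: a=3, p=240, q=23
  k=4: a=5, p=1273, q=122

1273/122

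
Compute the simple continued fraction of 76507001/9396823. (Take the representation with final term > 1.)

[8; 7, 19, 16, 2, 14, 8, 18]

76507001 = 8*9396823 + 1332417
9396823 = 7*1332417 + 69904
1332417 = 19*69904 + 4241
69904 = 16*4241 + 2048
4241 = 2*2048 + 145
2048 = 14*145 + 18
145 = 8*18 + 1
18 = 18*1 + 0  (stop)
So 76507001/9396823 = [8; 7, 19, 16, 2, 14, 8, 18].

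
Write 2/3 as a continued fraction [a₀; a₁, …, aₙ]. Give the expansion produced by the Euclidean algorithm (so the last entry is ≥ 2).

[0; 1, 2]

2 = 0*3 + 2
3 = 1*2 + 1
2 = 2*1 + 0  (stop)
So 2/3 = [0; 1, 2].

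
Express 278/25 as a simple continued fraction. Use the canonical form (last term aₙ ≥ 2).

278 = 11*25 + 3
25 = 8*3 + 1
3 = 3*1 + 0  (stop)
So 278/25 = [11; 8, 3].

[11; 8, 3]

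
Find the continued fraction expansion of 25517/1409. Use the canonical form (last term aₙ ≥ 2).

25517 = 18·1409 + 155
1409 = 9·155 + 14
155 = 11·14 + 1
14 = 14·1 + 0  (stop)
So 25517/1409 = [18; 9, 11, 14].

[18; 9, 11, 14]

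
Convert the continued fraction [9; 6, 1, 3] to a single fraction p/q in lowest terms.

Fold from the inside: start with 3/1.
  1 + 1/3 = 4/3
  6 + 3/4 = 27/4
  9 + 4/27 = 247/27

247/27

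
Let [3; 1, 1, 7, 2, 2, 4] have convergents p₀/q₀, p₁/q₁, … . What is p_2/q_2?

7/2

Using pₖ = aₖpₖ₋₁ + pₖ₋₂, qₖ = aₖqₖ₋₁ + qₖ₋₂ (with p₋₁=1, p₋₂=0, q₋₁=0, q₋₂=1):
  k=0: a=3, p=3, q=1
  k=1: a=1, p=4, q=1
  k=2: a=1, p=7, q=2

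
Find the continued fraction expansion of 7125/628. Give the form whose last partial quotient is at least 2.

[11; 2, 1, 8, 2, 3, 3]

7125 = 11·628 + 217
628 = 2·217 + 194
217 = 1·194 + 23
194 = 8·23 + 10
23 = 2·10 + 3
10 = 3·3 + 1
3 = 3·1 + 0  (stop)
So 7125/628 = [11; 2, 1, 8, 2, 3, 3].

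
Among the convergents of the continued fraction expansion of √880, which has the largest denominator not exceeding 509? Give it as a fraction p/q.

10531/355

√880 = [29; 1, 1, 1, 58, …] (period length 4).
Convergents:
  p_0/q_0 = 29/1
  p_1/q_1 = 30/1
  p_2/q_2 = 59/2
  p_3/q_3 = 89/3
  p_4/q_4 = 5221/176
  p_5/q_5 = 5310/179
  p_6/q_6 = 10531/355
  p_7/q_7 = 15841/534
q_6 = 355 ≤ 509 < 534 = q_7, so the answer is 10531/355.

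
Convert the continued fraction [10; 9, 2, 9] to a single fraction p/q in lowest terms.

1819/180

Fold from the inside: start with 9/1.
  2 + 1/9 = 19/9
  9 + 9/19 = 180/19
  10 + 19/180 = 1819/180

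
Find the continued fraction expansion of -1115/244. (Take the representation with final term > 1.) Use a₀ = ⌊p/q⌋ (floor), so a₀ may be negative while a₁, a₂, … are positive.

[-5; 2, 3, 11, 3]

-1115 = -5·244 + 105
244 = 2·105 + 34
105 = 3·34 + 3
34 = 11·3 + 1
3 = 3·1 + 0  (stop)
So -1115/244 = [-5; 2, 3, 11, 3].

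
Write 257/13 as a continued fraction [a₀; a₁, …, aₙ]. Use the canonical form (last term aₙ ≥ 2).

257 = 19×13 + 10
13 = 1×10 + 3
10 = 3×3 + 1
3 = 3×1 + 0  (stop)
So 257/13 = [19; 1, 3, 3].

[19; 1, 3, 3]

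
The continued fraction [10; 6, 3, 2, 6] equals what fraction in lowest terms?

2875/283

Using pₖ = aₖpₖ₋₁ + pₖ₋₂ and qₖ = aₖqₖ₋₁ + qₖ₋₂:
  k=0: a=10, p=10, q=1
  k=1: a=6, p=61, q=6
  k=2: a=3, p=193, q=19
  k=3: a=2, p=447, q=44
  k=4: a=6, p=2875, q=283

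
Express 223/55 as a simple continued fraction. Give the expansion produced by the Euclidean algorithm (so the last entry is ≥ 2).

223 = 4·55 + 3
55 = 18·3 + 1
3 = 3·1 + 0  (stop)
So 223/55 = [4; 18, 3].

[4; 18, 3]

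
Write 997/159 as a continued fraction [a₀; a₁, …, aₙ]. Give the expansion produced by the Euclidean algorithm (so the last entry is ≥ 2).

[6; 3, 1, 2, 3, 4]

997 = 6*159 + 43
159 = 3*43 + 30
43 = 1*30 + 13
30 = 2*13 + 4
13 = 3*4 + 1
4 = 4*1 + 0  (stop)
So 997/159 = [6; 3, 1, 2, 3, 4].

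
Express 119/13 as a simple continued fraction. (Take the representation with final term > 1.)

[9; 6, 2]

119 = 9·13 + 2
13 = 6·2 + 1
2 = 2·1 + 0  (stop)
So 119/13 = [9; 6, 2].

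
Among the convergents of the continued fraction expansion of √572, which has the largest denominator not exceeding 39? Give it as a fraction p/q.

287/12

√572 = [23; 1, 10, 1, 46, …] (period length 4).
Convergents:
  p_0/q_0 = 23/1
  p_1/q_1 = 24/1
  p_2/q_2 = 263/11
  p_3/q_3 = 287/12
  p_4/q_4 = 13465/563
q_3 = 12 ≤ 39 < 563 = q_4, so the answer is 287/12.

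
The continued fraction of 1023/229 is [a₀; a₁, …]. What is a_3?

7

1023 = 4·229 + 107   →  a_0 = 4
229 = 2·107 + 15   →  a_1 = 2
107 = 7·15 + 2   →  a_2 = 7
15 = 7·2 + 1   →  a_3 = 7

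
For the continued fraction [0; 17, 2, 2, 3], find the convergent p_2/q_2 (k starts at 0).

2/35

Using pₖ = aₖpₖ₋₁ + pₖ₋₂, qₖ = aₖqₖ₋₁ + qₖ₋₂ (with p₋₁=1, p₋₂=0, q₋₁=0, q₋₂=1):
  k=0: a=0, p=0, q=1
  k=1: a=17, p=1, q=17
  k=2: a=2, p=2, q=35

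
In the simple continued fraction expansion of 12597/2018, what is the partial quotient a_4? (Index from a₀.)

12597 = 6·2018 + 489   →  a_0 = 6
2018 = 4·489 + 62   →  a_1 = 4
489 = 7·62 + 55   →  a_2 = 7
62 = 1·55 + 7   →  a_3 = 1
55 = 7·7 + 6   →  a_4 = 7

7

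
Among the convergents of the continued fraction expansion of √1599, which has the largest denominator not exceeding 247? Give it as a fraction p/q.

3199/80

√1599 = [39; 1, 78, …] (period length 2).
Convergents:
  p_0/q_0 = 39/1
  p_1/q_1 = 40/1
  p_2/q_2 = 3159/79
  p_3/q_3 = 3199/80
  p_4/q_4 = 252681/6319
q_3 = 80 ≤ 247 < 6319 = q_4, so the answer is 3199/80.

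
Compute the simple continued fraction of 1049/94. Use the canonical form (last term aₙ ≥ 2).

1049 = 11×94 + 15
94 = 6×15 + 4
15 = 3×4 + 3
4 = 1×3 + 1
3 = 3×1 + 0  (stop)
So 1049/94 = [11; 6, 3, 1, 3].

[11; 6, 3, 1, 3]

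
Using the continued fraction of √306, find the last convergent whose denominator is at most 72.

√306 = [17; 2, 34, …] (period length 2).
Convergents:
  p_0/q_0 = 17/1
  p_1/q_1 = 35/2
  p_2/q_2 = 1207/69
  p_3/q_3 = 2449/140
q_2 = 69 ≤ 72 < 140 = q_3, so the answer is 1207/69.

1207/69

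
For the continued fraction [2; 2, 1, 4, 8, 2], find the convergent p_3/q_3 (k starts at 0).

Using pₖ = aₖpₖ₋₁ + pₖ₋₂, qₖ = aₖqₖ₋₁ + qₖ₋₂ (with p₋₁=1, p₋₂=0, q₋₁=0, q₋₂=1):
  k=0: a=2, p=2, q=1
  k=1: a=2, p=5, q=2
  k=2: a=1, p=7, q=3
  k=3: a=4, p=33, q=14

33/14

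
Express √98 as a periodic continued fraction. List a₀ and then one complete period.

[9; 1, 8, 1, 18]

a₀ = ⌊√98⌋ = 9.
With m₀=0, d₀=1 and mₖ₊₁ = dₖaₖ − mₖ, dₖ₊₁ = (n − mₖ₊₁²)/dₖ, aₖ₊₁ = ⌊(a₀+mₖ₊₁)/dₖ₊₁⌋:
  k=1: m=9, d=17, a=1
  k=2: m=8, d=2, a=8
  k=3: m=8, d=17, a=1
  k=4: m=9, d=1, a=18
d=1 and a=2a₀=18 at k=4, so the next step gives (m, d) = (9, 17) again — its k=1 value — and the period has length 4.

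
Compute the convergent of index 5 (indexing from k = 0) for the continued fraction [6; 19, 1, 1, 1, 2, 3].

Using pₖ = aₖpₖ₋₁ + pₖ₋₂, qₖ = aₖqₖ₋₁ + qₖ₋₂ (with p₋₁=1, p₋₂=0, q₋₁=0, q₋₂=1):
  k=0: a=6, p=6, q=1
  k=1: a=19, p=115, q=19
  k=2: a=1, p=121, q=20
  k=3: a=1, p=236, q=39
  k=4: a=1, p=357, q=59
  k=5: a=2, p=950, q=157

950/157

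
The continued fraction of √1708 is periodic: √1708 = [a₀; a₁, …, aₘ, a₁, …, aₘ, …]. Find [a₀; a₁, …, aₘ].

a₀ = ⌊√1708⌋ = 41.
With m₀=0, d₀=1 and mₖ₊₁ = dₖaₖ − mₖ, dₖ₊₁ = (n − mₖ₊₁²)/dₖ, aₖ₊₁ = ⌊(a₀+mₖ₊₁)/dₖ₊₁⌋:
  k=1: m=41, d=27, a=3
  k=2: m=40, d=4, a=20
  k=3: m=40, d=27, a=3
  k=4: m=41, d=1, a=82
d=1 and a=2a₀=82 at k=4, so the next step gives (m, d) = (41, 27) again — its k=1 value — and the period has length 4.

[41; 3, 20, 3, 82]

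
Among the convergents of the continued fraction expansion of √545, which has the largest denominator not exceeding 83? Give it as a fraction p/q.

677/29

√545 = [23; 2, 1, 8, 1, 2, 46, …] (period length 6).
Convergents:
  p_0/q_0 = 23/1
  p_1/q_1 = 47/2
  p_2/q_2 = 70/3
  p_3/q_3 = 607/26
  p_4/q_4 = 677/29
  p_5/q_5 = 1961/84
q_4 = 29 ≤ 83 < 84 = q_5, so the answer is 677/29.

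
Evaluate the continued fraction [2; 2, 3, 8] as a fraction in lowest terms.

141/58

Using pₖ = aₖpₖ₋₁ + pₖ₋₂ and qₖ = aₖqₖ₋₁ + qₖ₋₂:
  k=0: a=2, p=2, q=1
  k=1: a=2, p=5, q=2
  k=2: a=3, p=17, q=7
  k=3: a=8, p=141, q=58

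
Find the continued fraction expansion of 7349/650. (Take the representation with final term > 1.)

[11; 3, 3, 1, 3, 13]

7349 = 11*650 + 199
650 = 3*199 + 53
199 = 3*53 + 40
53 = 1*40 + 13
40 = 3*13 + 1
13 = 13*1 + 0  (stop)
So 7349/650 = [11; 3, 3, 1, 3, 13].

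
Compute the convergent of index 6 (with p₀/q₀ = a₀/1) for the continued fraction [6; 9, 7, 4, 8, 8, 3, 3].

Using pₖ = aₖpₖ₋₁ + pₖ₋₂, qₖ = aₖqₖ₋₁ + qₖ₋₂ (with p₋₁=1, p₋₂=0, q₋₁=0, q₋₂=1):
  k=0: a=6, p=6, q=1
  k=1: a=9, p=55, q=9
  k=2: a=7, p=391, q=64
  k=3: a=4, p=1619, q=265
  k=4: a=8, p=13343, q=2184
  k=5: a=8, p=108363, q=17737
  k=6: a=3, p=338432, q=55395

338432/55395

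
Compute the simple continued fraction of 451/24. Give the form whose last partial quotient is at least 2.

451 = 18*24 + 19
24 = 1*19 + 5
19 = 3*5 + 4
5 = 1*4 + 1
4 = 4*1 + 0  (stop)
So 451/24 = [18; 1, 3, 1, 4].

[18; 1, 3, 1, 4]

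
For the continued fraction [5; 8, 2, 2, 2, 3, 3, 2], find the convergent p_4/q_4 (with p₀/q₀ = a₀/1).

517/101

Using pₖ = aₖpₖ₋₁ + pₖ₋₂, qₖ = aₖqₖ₋₁ + qₖ₋₂ (with p₋₁=1, p₋₂=0, q₋₁=0, q₋₂=1):
  k=0: a=5, p=5, q=1
  k=1: a=8, p=41, q=8
  k=2: a=2, p=87, q=17
  k=3: a=2, p=215, q=42
  k=4: a=2, p=517, q=101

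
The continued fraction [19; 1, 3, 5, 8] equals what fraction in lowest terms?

Fold from the inside: start with 8/1.
  5 + 1/8 = 41/8
  3 + 8/41 = 131/41
  1 + 41/131 = 172/131
  19 + 131/172 = 3399/172

3399/172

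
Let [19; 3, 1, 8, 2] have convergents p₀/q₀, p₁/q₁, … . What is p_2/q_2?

Using pₖ = aₖpₖ₋₁ + pₖ₋₂, qₖ = aₖqₖ₋₁ + qₖ₋₂ (with p₋₁=1, p₋₂=0, q₋₁=0, q₋₂=1):
  k=0: a=19, p=19, q=1
  k=1: a=3, p=58, q=3
  k=2: a=1, p=77, q=4

77/4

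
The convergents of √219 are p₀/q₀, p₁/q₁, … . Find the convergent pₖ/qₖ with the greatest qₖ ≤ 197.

2205/149

√219 = [14; 1, 3, 1, 28, …] (period length 4).
Convergents:
  p_0/q_0 = 14/1
  p_1/q_1 = 15/1
  p_2/q_2 = 59/4
  p_3/q_3 = 74/5
  p_4/q_4 = 2131/144
  p_5/q_5 = 2205/149
  p_6/q_6 = 8746/591
q_5 = 149 ≤ 197 < 591 = q_6, so the answer is 2205/149.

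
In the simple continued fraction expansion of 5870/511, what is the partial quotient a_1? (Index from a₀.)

2

5870 = 11·511 + 249   →  a_0 = 11
511 = 2·249 + 13   →  a_1 = 2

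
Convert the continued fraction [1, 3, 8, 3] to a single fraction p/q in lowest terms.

103/78

Using pₖ = aₖpₖ₋₁ + pₖ₋₂ and qₖ = aₖqₖ₋₁ + qₖ₋₂:
  k=0: a=1, p=1, q=1
  k=1: a=3, p=4, q=3
  k=2: a=8, p=33, q=25
  k=3: a=3, p=103, q=78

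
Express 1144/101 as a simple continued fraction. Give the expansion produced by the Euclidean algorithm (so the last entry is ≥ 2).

1144 = 11·101 + 33
101 = 3·33 + 2
33 = 16·2 + 1
2 = 2·1 + 0  (stop)
So 1144/101 = [11; 3, 16, 2].

[11; 3, 16, 2]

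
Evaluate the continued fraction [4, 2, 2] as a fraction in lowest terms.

Fold from the inside: start with 2/1.
  2 + 1/2 = 5/2
  4 + 2/5 = 22/5

22/5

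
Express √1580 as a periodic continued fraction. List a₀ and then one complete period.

[39; 1, 2, 1, 78]

a₀ = ⌊√1580⌋ = 39.
With m₀=0, d₀=1 and mₖ₊₁ = dₖaₖ − mₖ, dₖ₊₁ = (n − mₖ₊₁²)/dₖ, aₖ₊₁ = ⌊(a₀+mₖ₊₁)/dₖ₊₁⌋:
  k=1: m=39, d=59, a=1
  k=2: m=20, d=20, a=2
  k=3: m=20, d=59, a=1
  k=4: m=39, d=1, a=78
d=1 and a=2a₀=78 at k=4, so the next step gives (m, d) = (39, 59) again — its k=1 value — and the period has length 4.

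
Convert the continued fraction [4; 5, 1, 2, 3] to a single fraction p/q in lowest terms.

238/57

Fold from the inside: start with 3/1.
  2 + 1/3 = 7/3
  1 + 3/7 = 10/7
  5 + 7/10 = 57/10
  4 + 10/57 = 238/57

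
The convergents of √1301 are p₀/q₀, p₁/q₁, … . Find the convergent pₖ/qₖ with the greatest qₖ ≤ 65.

√1301 = [36; 14, 2, 2, 2, 2, 14, 72, …] (period length 7).
Convergents:
  p_0/q_0 = 36/1
  p_1/q_1 = 505/14
  p_2/q_2 = 1046/29
  p_3/q_3 = 2597/72
q_2 = 29 ≤ 65 < 72 = q_3, so the answer is 1046/29.

1046/29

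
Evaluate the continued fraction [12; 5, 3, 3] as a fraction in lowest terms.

646/53

Fold from the inside: start with 3/1.
  3 + 1/3 = 10/3
  5 + 3/10 = 53/10
  12 + 10/53 = 646/53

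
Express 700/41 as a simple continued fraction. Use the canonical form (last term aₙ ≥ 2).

[17; 13, 1, 2]

700 = 17·41 + 3
41 = 13·3 + 2
3 = 1·2 + 1
2 = 2·1 + 0  (stop)
So 700/41 = [17; 13, 1, 2].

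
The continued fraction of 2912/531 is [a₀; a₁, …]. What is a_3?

2912 = 5·531 + 257   →  a_0 = 5
531 = 2·257 + 17   →  a_1 = 2
257 = 15·17 + 2   →  a_2 = 15
17 = 8·2 + 1   →  a_3 = 8

8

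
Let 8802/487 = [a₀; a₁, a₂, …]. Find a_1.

8802 = 18·487 + 36   →  a_0 = 18
487 = 13·36 + 19   →  a_1 = 13

13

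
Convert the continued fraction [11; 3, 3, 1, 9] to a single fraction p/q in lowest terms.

1436/127

Fold from the inside: start with 9/1.
  1 + 1/9 = 10/9
  3 + 9/10 = 39/10
  3 + 10/39 = 127/39
  11 + 39/127 = 1436/127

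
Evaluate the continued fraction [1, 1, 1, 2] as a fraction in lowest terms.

8/5

Using pₖ = aₖpₖ₋₁ + pₖ₋₂ and qₖ = aₖqₖ₋₁ + qₖ₋₂:
  k=0: a=1, p=1, q=1
  k=1: a=1, p=2, q=1
  k=2: a=1, p=3, q=2
  k=3: a=2, p=8, q=5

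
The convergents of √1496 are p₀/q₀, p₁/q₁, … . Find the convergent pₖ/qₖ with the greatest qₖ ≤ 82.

√1496 = [38; 1, 2, 9, 2, 1, 76, …] (period length 6).
Convergents:
  p_0/q_0 = 38/1
  p_1/q_1 = 39/1
  p_2/q_2 = 116/3
  p_3/q_3 = 1083/28
  p_4/q_4 = 2282/59
  p_5/q_5 = 3365/87
q_4 = 59 ≤ 82 < 87 = q_5, so the answer is 2282/59.

2282/59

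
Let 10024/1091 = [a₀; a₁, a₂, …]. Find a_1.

10024 = 9·1091 + 205   →  a_0 = 9
1091 = 5·205 + 66   →  a_1 = 5

5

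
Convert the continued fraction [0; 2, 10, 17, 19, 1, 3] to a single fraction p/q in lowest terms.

13549/28445

Fold from the inside: start with 3/1.
  1 + 1/3 = 4/3
  19 + 3/4 = 79/4
  17 + 4/79 = 1347/79
  10 + 79/1347 = 13549/1347
  2 + 1347/13549 = 28445/13549
  0 + 13549/28445 = 13549/28445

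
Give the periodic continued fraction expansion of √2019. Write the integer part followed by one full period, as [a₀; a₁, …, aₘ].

a₀ = ⌊√2019⌋ = 44.
With m₀=0, d₀=1 and mₖ₊₁ = dₖaₖ − mₖ, dₖ₊₁ = (n − mₖ₊₁²)/dₖ, aₖ₊₁ = ⌊(a₀+mₖ₊₁)/dₖ₊₁⌋:
  k=1: m=44, d=83, a=1
  k=2: m=39, d=6, a=13
  k=3: m=39, d=83, a=1
  k=4: m=44, d=1, a=88
d=1 and a=2a₀=88 at k=4, so the next step gives (m, d) = (44, 83) again — its k=1 value — and the period has length 4.

[44; 1, 13, 1, 88]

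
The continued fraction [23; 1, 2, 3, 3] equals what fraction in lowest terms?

Fold from the inside: start with 3/1.
  3 + 1/3 = 10/3
  2 + 3/10 = 23/10
  1 + 10/23 = 33/23
  23 + 23/33 = 782/33

782/33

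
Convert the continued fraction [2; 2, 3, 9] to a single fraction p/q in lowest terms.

158/65

Fold from the inside: start with 9/1.
  3 + 1/9 = 28/9
  2 + 9/28 = 65/28
  2 + 28/65 = 158/65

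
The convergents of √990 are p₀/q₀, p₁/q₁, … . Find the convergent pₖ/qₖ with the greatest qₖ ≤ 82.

881/28

√990 = [31; 2, 6, 2, 62, …] (period length 4).
Convergents:
  p_0/q_0 = 31/1
  p_1/q_1 = 63/2
  p_2/q_2 = 409/13
  p_3/q_3 = 881/28
  p_4/q_4 = 55031/1749
q_3 = 28 ≤ 82 < 1749 = q_4, so the answer is 881/28.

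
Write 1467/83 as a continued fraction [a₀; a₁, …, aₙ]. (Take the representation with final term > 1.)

1467 = 17×83 + 56
83 = 1×56 + 27
56 = 2×27 + 2
27 = 13×2 + 1
2 = 2×1 + 0  (stop)
So 1467/83 = [17; 1, 2, 13, 2].

[17; 1, 2, 13, 2]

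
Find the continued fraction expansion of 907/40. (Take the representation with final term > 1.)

[22; 1, 2, 13]

907 = 22·40 + 27
40 = 1·27 + 13
27 = 2·13 + 1
13 = 13·1 + 0  (stop)
So 907/40 = [22; 1, 2, 13].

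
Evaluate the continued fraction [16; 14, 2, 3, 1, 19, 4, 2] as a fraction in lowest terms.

Fold from the inside: start with 2/1.
  4 + 1/2 = 9/2
  19 + 2/9 = 173/9
  1 + 9/173 = 182/173
  3 + 173/182 = 719/182
  2 + 182/719 = 1620/719
  14 + 719/1620 = 23399/1620
  16 + 1620/23399 = 376004/23399

376004/23399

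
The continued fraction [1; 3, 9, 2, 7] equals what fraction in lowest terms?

583/441

Using pₖ = aₖpₖ₋₁ + pₖ₋₂ and qₖ = aₖqₖ₋₁ + qₖ₋₂:
  k=0: a=1, p=1, q=1
  k=1: a=3, p=4, q=3
  k=2: a=9, p=37, q=28
  k=3: a=2, p=78, q=59
  k=4: a=7, p=583, q=441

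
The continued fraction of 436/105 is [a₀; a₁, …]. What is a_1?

436 = 4·105 + 16   →  a_0 = 4
105 = 6·16 + 9   →  a_1 = 6

6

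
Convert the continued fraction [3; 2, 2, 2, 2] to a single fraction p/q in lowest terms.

Fold from the inside: start with 2/1.
  2 + 1/2 = 5/2
  2 + 2/5 = 12/5
  2 + 5/12 = 29/12
  3 + 12/29 = 99/29

99/29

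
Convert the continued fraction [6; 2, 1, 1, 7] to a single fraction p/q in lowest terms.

Fold from the inside: start with 7/1.
  1 + 1/7 = 8/7
  1 + 7/8 = 15/8
  2 + 8/15 = 38/15
  6 + 15/38 = 243/38

243/38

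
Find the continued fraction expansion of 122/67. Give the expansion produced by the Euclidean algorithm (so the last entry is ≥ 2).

[1; 1, 4, 1, 1, 2, 2]

122 = 1*67 + 55
67 = 1*55 + 12
55 = 4*12 + 7
12 = 1*7 + 5
7 = 1*5 + 2
5 = 2*2 + 1
2 = 2*1 + 0  (stop)
So 122/67 = [1; 1, 4, 1, 1, 2, 2].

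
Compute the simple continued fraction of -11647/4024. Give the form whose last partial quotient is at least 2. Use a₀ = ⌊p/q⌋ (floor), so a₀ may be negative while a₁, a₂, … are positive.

[-3; 9, 2, 7, 2, 1, 2, 3]

-11647 = -3*4024 + 425
4024 = 9*425 + 199
425 = 2*199 + 27
199 = 7*27 + 10
27 = 2*10 + 7
10 = 1*7 + 3
7 = 2*3 + 1
3 = 3*1 + 0  (stop)
So -11647/4024 = [-3; 9, 2, 7, 2, 1, 2, 3].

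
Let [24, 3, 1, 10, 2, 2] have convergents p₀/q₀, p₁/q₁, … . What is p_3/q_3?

1043/43

Using pₖ = aₖpₖ₋₁ + pₖ₋₂, qₖ = aₖqₖ₋₁ + qₖ₋₂ (with p₋₁=1, p₋₂=0, q₋₁=0, q₋₂=1):
  k=0: a=24, p=24, q=1
  k=1: a=3, p=73, q=3
  k=2: a=1, p=97, q=4
  k=3: a=10, p=1043, q=43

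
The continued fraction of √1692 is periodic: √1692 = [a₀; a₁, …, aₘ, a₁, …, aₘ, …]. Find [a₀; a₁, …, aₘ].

a₀ = ⌊√1692⌋ = 41.
With m₀=0, d₀=1 and mₖ₊₁ = dₖaₖ − mₖ, dₖ₊₁ = (n − mₖ₊₁²)/dₖ, aₖ₊₁ = ⌊(a₀+mₖ₊₁)/dₖ₊₁⌋:
  k=1: m=41, d=11, a=7
  k=2: m=36, d=36, a=2
  k=3: m=36, d=11, a=7
  k=4: m=41, d=1, a=82
d=1 and a=2a₀=82 at k=4, so the next step gives (m, d) = (41, 11) again — its k=1 value — and the period has length 4.

[41; 7, 2, 7, 82]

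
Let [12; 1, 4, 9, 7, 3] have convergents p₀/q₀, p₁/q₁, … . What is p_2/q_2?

64/5

Using pₖ = aₖpₖ₋₁ + pₖ₋₂, qₖ = aₖqₖ₋₁ + qₖ₋₂ (with p₋₁=1, p₋₂=0, q₋₁=0, q₋₂=1):
  k=0: a=12, p=12, q=1
  k=1: a=1, p=13, q=1
  k=2: a=4, p=64, q=5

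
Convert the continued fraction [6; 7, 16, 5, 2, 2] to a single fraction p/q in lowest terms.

18953/3086

Fold from the inside: start with 2/1.
  2 + 1/2 = 5/2
  5 + 2/5 = 27/5
  16 + 5/27 = 437/27
  7 + 27/437 = 3086/437
  6 + 437/3086 = 18953/3086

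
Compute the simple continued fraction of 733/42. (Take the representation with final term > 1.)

733 = 17×42 + 19
42 = 2×19 + 4
19 = 4×4 + 3
4 = 1×3 + 1
3 = 3×1 + 0  (stop)
So 733/42 = [17; 2, 4, 1, 3].

[17; 2, 4, 1, 3]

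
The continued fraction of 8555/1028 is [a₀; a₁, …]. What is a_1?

8555 = 8·1028 + 331   →  a_0 = 8
1028 = 3·331 + 35   →  a_1 = 3

3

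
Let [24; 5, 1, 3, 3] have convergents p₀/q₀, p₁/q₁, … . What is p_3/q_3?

556/23

Using pₖ = aₖpₖ₋₁ + pₖ₋₂, qₖ = aₖqₖ₋₁ + qₖ₋₂ (with p₋₁=1, p₋₂=0, q₋₁=0, q₋₂=1):
  k=0: a=24, p=24, q=1
  k=1: a=5, p=121, q=5
  k=2: a=1, p=145, q=6
  k=3: a=3, p=556, q=23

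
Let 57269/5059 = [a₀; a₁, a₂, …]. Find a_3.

7

57269 = 11·5059 + 1620   →  a_0 = 11
5059 = 3·1620 + 199   →  a_1 = 3
1620 = 8·199 + 28   →  a_2 = 8
199 = 7·28 + 3   →  a_3 = 7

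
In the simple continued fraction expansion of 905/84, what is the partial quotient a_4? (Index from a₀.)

905 = 10·84 + 65   →  a_0 = 10
84 = 1·65 + 19   →  a_1 = 1
65 = 3·19 + 8   →  a_2 = 3
19 = 2·8 + 3   →  a_3 = 2
8 = 2·3 + 2   →  a_4 = 2

2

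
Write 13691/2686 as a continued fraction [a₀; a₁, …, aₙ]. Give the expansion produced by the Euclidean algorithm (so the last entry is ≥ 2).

[5; 10, 3, 2, 3, 3, 3]

13691 = 5*2686 + 261
2686 = 10*261 + 76
261 = 3*76 + 33
76 = 2*33 + 10
33 = 3*10 + 3
10 = 3*3 + 1
3 = 3*1 + 0  (stop)
So 13691/2686 = [5; 10, 3, 2, 3, 3, 3].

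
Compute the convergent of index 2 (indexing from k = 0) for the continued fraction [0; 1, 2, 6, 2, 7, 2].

Using pₖ = aₖpₖ₋₁ + pₖ₋₂, qₖ = aₖqₖ₋₁ + qₖ₋₂ (with p₋₁=1, p₋₂=0, q₋₁=0, q₋₂=1):
  k=0: a=0, p=0, q=1
  k=1: a=1, p=1, q=1
  k=2: a=2, p=2, q=3

2/3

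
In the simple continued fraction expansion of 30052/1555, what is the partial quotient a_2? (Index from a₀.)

14

30052 = 19·1555 + 507   →  a_0 = 19
1555 = 3·507 + 34   →  a_1 = 3
507 = 14·34 + 31   →  a_2 = 14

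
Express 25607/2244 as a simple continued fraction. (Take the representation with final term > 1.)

[11; 2, 2, 3, 7, 2, 8]

25607 = 11×2244 + 923
2244 = 2×923 + 398
923 = 2×398 + 127
398 = 3×127 + 17
127 = 7×17 + 8
17 = 2×8 + 1
8 = 8×1 + 0  (stop)
So 25607/2244 = [11; 2, 2, 3, 7, 2, 8].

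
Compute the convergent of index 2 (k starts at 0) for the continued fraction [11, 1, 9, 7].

119/10

Using pₖ = aₖpₖ₋₁ + pₖ₋₂, qₖ = aₖqₖ₋₁ + qₖ₋₂ (with p₋₁=1, p₋₂=0, q₋₁=0, q₋₂=1):
  k=0: a=11, p=11, q=1
  k=1: a=1, p=12, q=1
  k=2: a=9, p=119, q=10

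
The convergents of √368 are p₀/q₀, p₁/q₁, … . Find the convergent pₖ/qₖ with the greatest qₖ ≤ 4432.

43949/2291

√368 = [19; 5, 2, 5, 38, …] (period length 4).
Convergents:
  p_0/q_0 = 19/1
  p_1/q_1 = 96/5
  p_2/q_2 = 211/11
  p_3/q_3 = 1151/60
  p_4/q_4 = 43949/2291
  p_5/q_5 = 220896/11515
q_4 = 2291 ≤ 4432 < 11515 = q_5, so the answer is 43949/2291.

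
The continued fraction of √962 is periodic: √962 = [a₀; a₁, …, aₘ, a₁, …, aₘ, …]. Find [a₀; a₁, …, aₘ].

a₀ = ⌊√962⌋ = 31.
With m₀=0, d₀=1 and mₖ₊₁ = dₖaₖ − mₖ, dₖ₊₁ = (n − mₖ₊₁²)/dₖ, aₖ₊₁ = ⌊(a₀+mₖ₊₁)/dₖ₊₁⌋:
  k=1: m=31, d=1, a=62
d=1 and a=2a₀=62 at k=1, so the next step gives (m, d) = (31, 1) again — its k=1 value — and the period has length 1.

[31; 62]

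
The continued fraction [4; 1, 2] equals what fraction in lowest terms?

14/3

Using pₖ = aₖpₖ₋₁ + pₖ₋₂ and qₖ = aₖqₖ₋₁ + qₖ₋₂:
  k=0: a=4, p=4, q=1
  k=1: a=1, p=5, q=1
  k=2: a=2, p=14, q=3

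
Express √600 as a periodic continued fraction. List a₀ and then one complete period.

[24; 2, 48]

a₀ = ⌊√600⌋ = 24.
With m₀=0, d₀=1 and mₖ₊₁ = dₖaₖ − mₖ, dₖ₊₁ = (n − mₖ₊₁²)/dₖ, aₖ₊₁ = ⌊(a₀+mₖ₊₁)/dₖ₊₁⌋:
  k=1: m=24, d=24, a=2
  k=2: m=24, d=1, a=48
d=1 and a=2a₀=48 at k=2, so the next step gives (m, d) = (24, 24) again — its k=1 value — and the period has length 2.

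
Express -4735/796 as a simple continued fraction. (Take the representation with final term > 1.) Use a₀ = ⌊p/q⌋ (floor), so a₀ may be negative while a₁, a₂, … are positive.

-4735 = -6·796 + 41
796 = 19·41 + 17
41 = 2·17 + 7
17 = 2·7 + 3
7 = 2·3 + 1
3 = 3·1 + 0  (stop)
So -4735/796 = [-6; 19, 2, 2, 2, 3].

[-6; 19, 2, 2, 2, 3]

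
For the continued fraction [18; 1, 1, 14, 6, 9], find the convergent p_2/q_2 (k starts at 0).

Using pₖ = aₖpₖ₋₁ + pₖ₋₂, qₖ = aₖqₖ₋₁ + qₖ₋₂ (with p₋₁=1, p₋₂=0, q₋₁=0, q₋₂=1):
  k=0: a=18, p=18, q=1
  k=1: a=1, p=19, q=1
  k=2: a=1, p=37, q=2

37/2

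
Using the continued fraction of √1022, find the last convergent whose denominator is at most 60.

√1022 = [31; 1, 30, 1, 62, …] (period length 4).
Convergents:
  p_0/q_0 = 31/1
  p_1/q_1 = 32/1
  p_2/q_2 = 991/31
  p_3/q_3 = 1023/32
  p_4/q_4 = 64417/2015
q_3 = 32 ≤ 60 < 2015 = q_4, so the answer is 1023/32.

1023/32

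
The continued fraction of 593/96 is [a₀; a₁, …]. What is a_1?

593 = 6·96 + 17   →  a_0 = 6
96 = 5·17 + 11   →  a_1 = 5

5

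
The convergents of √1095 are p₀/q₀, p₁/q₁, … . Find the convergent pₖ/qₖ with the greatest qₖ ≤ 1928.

√1095 = [33; 11, 66, …] (period length 2).
Convergents:
  p_0/q_0 = 33/1
  p_1/q_1 = 364/11
  p_2/q_2 = 24057/727
  p_3/q_3 = 264991/8008
q_2 = 727 ≤ 1928 < 8008 = q_3, so the answer is 24057/727.

24057/727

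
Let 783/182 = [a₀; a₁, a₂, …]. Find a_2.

3

783 = 4·182 + 55   →  a_0 = 4
182 = 3·55 + 17   →  a_1 = 3
55 = 3·17 + 4   →  a_2 = 3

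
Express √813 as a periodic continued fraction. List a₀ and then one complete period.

[28; 1, 1, 18, 1, 1, 56]

a₀ = ⌊√813⌋ = 28.
With m₀=0, d₀=1 and mₖ₊₁ = dₖaₖ − mₖ, dₖ₊₁ = (n − mₖ₊₁²)/dₖ, aₖ₊₁ = ⌊(a₀+mₖ₊₁)/dₖ₊₁⌋:
  k=1: m=28, d=29, a=1
  k=2: m=1, d=28, a=1
  k=3: m=27, d=3, a=18
  k=4: m=27, d=28, a=1
  k=5: m=1, d=29, a=1
  k=6: m=28, d=1, a=56
d=1 and a=2a₀=56 at k=6, so the next step gives (m, d) = (28, 29) again — its k=1 value — and the period has length 6.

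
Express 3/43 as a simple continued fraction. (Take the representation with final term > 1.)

3 = 0*43 + 3
43 = 14*3 + 1
3 = 3*1 + 0  (stop)
So 3/43 = [0; 14, 3].

[0; 14, 3]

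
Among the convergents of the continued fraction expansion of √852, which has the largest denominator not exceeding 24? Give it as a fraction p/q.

√852 = [29; 5, 3, 2, 4, 2, 3, 5, 58, …] (period length 8).
Convergents:
  p_0/q_0 = 29/1
  p_1/q_1 = 146/5
  p_2/q_2 = 467/16
  p_3/q_3 = 1080/37
q_2 = 16 ≤ 24 < 37 = q_3, so the answer is 467/16.

467/16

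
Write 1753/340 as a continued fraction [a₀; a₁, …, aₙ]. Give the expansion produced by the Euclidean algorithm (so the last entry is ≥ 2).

1753 = 5·340 + 53
340 = 6·53 + 22
53 = 2·22 + 9
22 = 2·9 + 4
9 = 2·4 + 1
4 = 4·1 + 0  (stop)
So 1753/340 = [5; 6, 2, 2, 2, 4].

[5; 6, 2, 2, 2, 4]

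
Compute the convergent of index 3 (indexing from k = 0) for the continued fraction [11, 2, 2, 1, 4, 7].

Using pₖ = aₖpₖ₋₁ + pₖ₋₂, qₖ = aₖqₖ₋₁ + qₖ₋₂ (with p₋₁=1, p₋₂=0, q₋₁=0, q₋₂=1):
  k=0: a=11, p=11, q=1
  k=1: a=2, p=23, q=2
  k=2: a=2, p=57, q=5
  k=3: a=1, p=80, q=7

80/7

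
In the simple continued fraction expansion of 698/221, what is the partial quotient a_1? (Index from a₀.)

698 = 3·221 + 35   →  a_0 = 3
221 = 6·35 + 11   →  a_1 = 6

6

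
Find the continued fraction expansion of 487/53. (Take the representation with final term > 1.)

[9; 5, 3, 3]

487 = 9·53 + 10
53 = 5·10 + 3
10 = 3·3 + 1
3 = 3·1 + 0  (stop)
So 487/53 = [9; 5, 3, 3].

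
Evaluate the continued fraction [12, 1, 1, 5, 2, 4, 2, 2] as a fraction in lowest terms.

7312/583

Using pₖ = aₖpₖ₋₁ + pₖ₋₂ and qₖ = aₖqₖ₋₁ + qₖ₋₂:
  k=0: a=12, p=12, q=1
  k=1: a=1, p=13, q=1
  k=2: a=1, p=25, q=2
  k=3: a=5, p=138, q=11
  k=4: a=2, p=301, q=24
  k=5: a=4, p=1342, q=107
  k=6: a=2, p=2985, q=238
  k=7: a=2, p=7312, q=583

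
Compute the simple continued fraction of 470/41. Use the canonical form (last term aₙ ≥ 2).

[11; 2, 6, 3]

470 = 11·41 + 19
41 = 2·19 + 3
19 = 6·3 + 1
3 = 3·1 + 0  (stop)
So 470/41 = [11; 2, 6, 3].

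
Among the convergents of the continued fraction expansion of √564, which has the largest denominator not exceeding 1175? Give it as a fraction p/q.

√564 = [23; 1, 2, 1, 46, …] (period length 4).
Convergents:
  p_0/q_0 = 23/1
  p_1/q_1 = 24/1
  p_2/q_2 = 71/3
  p_3/q_3 = 95/4
  p_4/q_4 = 4441/187
  p_5/q_5 = 4536/191
  p_6/q_6 = 13513/569
  p_7/q_7 = 18049/760
  p_8/q_8 = 843767/35529
q_7 = 760 ≤ 1175 < 35529 = q_8, so the answer is 18049/760.

18049/760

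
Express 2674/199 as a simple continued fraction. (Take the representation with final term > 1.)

[13; 2, 3, 2, 12]

2674 = 13×199 + 87
199 = 2×87 + 25
87 = 3×25 + 12
25 = 2×12 + 1
12 = 12×1 + 0  (stop)
So 2674/199 = [13; 2, 3, 2, 12].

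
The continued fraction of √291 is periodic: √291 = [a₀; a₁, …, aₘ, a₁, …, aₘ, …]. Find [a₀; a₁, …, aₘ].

[17; 17, 34]

a₀ = ⌊√291⌋ = 17.
With m₀=0, d₀=1 and mₖ₊₁ = dₖaₖ − mₖ, dₖ₊₁ = (n − mₖ₊₁²)/dₖ, aₖ₊₁ = ⌊(a₀+mₖ₊₁)/dₖ₊₁⌋:
  k=1: m=17, d=2, a=17
  k=2: m=17, d=1, a=34
d=1 and a=2a₀=34 at k=2, so the next step gives (m, d) = (17, 2) again — its k=1 value — and the period has length 2.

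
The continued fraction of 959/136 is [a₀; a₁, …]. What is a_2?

959 = 7·136 + 7   →  a_0 = 7
136 = 19·7 + 3   →  a_1 = 19
7 = 2·3 + 1   →  a_2 = 2

2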